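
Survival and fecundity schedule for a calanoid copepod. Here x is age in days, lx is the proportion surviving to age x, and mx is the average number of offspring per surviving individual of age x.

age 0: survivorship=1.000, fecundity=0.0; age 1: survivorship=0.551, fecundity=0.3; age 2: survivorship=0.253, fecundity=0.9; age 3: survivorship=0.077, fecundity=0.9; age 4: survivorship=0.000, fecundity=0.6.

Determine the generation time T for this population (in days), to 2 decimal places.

1.79

lx·mx: 0, 0.1653, 0.2277, 0.0693, 0 → R0 = 0.4623
x·lx·mx: 0, 0.1653, 0.4554, 0.2079, 0 → Σ = 0.8286
T = 0.8286 / 0.4623 = 1.792343… → 1.79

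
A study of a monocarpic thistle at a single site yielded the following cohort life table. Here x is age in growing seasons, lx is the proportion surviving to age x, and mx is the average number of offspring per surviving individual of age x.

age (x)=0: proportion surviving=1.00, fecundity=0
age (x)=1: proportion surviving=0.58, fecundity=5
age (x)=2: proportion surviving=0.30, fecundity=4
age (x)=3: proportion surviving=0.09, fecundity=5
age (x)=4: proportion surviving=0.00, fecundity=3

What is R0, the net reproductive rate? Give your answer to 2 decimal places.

lx·mx by age: 0, 2.9, 1.2, 0.45, 0
R0 = Σ lx·mx = 4.55 → 4.55

4.55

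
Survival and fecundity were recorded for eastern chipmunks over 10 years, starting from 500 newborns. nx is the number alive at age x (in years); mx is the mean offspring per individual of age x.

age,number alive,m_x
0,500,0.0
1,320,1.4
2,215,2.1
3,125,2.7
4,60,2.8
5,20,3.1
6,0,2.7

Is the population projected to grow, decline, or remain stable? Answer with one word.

growing

lx = nx/n0 = nx/500: 1, 0.64, 0.43, 0.25, 0.12, 0.04, 0
R0 = Σ lx·mx = 0 + 0.896 + 0.903 + 0.675 + 0.336 + 0.124 + 0 = 2.934
R0 > 1, so the population is growing.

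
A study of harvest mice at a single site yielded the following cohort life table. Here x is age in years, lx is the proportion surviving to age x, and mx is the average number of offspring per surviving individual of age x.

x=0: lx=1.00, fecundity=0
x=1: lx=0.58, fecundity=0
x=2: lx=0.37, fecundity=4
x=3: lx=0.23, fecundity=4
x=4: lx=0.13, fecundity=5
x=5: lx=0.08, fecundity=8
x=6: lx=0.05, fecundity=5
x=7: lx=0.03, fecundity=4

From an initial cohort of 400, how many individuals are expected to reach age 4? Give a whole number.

Expected survivors = N0 · l_4 = 400 × 0.13 = 52 → 52

52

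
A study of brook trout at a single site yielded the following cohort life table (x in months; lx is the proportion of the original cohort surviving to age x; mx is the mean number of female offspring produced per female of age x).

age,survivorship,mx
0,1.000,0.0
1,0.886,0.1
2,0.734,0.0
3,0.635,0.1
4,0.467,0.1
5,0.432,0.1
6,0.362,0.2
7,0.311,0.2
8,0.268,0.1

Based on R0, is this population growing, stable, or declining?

R0 = Σ lx·mx = 0 + 0.0886 + 0 + 0.0635 + 0.0467 + 0.0432 + 0.0724 + 0.0622 + 0.0268 = 0.4034
R0 < 1, so the population is declining.

declining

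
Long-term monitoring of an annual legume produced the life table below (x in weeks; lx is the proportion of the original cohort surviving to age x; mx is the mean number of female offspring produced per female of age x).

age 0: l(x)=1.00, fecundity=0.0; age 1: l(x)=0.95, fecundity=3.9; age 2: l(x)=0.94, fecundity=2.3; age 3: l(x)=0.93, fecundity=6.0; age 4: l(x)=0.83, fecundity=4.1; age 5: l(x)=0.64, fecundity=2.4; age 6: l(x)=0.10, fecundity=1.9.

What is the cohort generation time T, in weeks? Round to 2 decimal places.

lx·mx: 0, 3.705, 2.162, 5.58, 3.403, 1.536, 0.19 → R0 = 16.576
x·lx·mx: 0, 3.705, 4.324, 16.74, 13.612, 7.68, 1.14 → Σ = 47.201
T = 47.201 / 16.576 = 2.847551… → 2.85

2.85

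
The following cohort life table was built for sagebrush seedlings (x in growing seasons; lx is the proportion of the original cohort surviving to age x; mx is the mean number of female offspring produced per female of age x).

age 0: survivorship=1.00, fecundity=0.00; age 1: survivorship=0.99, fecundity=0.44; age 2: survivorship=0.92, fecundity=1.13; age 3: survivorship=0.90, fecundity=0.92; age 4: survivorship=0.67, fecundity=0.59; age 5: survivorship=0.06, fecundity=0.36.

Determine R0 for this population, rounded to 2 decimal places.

2.72

lx·mx by age: 0, 0.4356, 1.0396, 0.828, 0.3953, 0.0216
R0 = Σ lx·mx = 2.7201 → 2.72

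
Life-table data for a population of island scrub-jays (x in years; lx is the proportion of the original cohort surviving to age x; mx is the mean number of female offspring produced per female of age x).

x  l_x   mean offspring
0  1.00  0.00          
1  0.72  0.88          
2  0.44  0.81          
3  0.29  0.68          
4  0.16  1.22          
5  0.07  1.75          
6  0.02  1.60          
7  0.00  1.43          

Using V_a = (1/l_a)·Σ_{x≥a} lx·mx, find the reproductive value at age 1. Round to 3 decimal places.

lx·mx for x ≥ 1: 0.6336, 0.3564, 0.1972, 0.1952, 0.1225, 0.032, 0 → sum = 1.5369
V_1 = 1.5369 / l_1 = 1.5369 / 0.72 = 2.134583… → 2.135

2.135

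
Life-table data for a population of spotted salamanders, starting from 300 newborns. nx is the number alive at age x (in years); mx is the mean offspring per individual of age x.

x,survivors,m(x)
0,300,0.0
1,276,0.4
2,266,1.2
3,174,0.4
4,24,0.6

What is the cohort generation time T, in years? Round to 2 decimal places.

1.98

lx = nx/n0 = nx/300: 1, 0.92, 0.88667…, 0.58, 0.08
lx·mx: 0, 0.368, 1.064…, 0.232, 0.048 → R0 = 1.712…
x·lx·mx: 0, 0.368, 2.128…, 0.696, 0.192 → Σ = 3.384…
T = 3.384… / 1.712… = 1.976636… → 1.98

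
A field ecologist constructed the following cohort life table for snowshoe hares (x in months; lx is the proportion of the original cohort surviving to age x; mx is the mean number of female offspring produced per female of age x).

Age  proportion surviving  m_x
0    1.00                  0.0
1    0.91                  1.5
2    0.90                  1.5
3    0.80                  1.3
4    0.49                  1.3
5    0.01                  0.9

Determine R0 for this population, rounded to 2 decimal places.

4.40

lx·mx by age: 0, 1.365, 1.35, 1.04, 0.637, 0.009
R0 = Σ lx·mx = 4.401 → 4.40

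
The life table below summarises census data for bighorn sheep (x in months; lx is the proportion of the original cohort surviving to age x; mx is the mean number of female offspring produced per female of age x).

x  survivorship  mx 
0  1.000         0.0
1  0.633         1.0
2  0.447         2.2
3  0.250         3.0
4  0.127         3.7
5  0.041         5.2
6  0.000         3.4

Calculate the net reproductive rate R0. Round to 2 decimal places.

lx·mx by age: 0, 0.633, 0.9834, 0.75, 0.4699, 0.2132, 0
R0 = Σ lx·mx = 3.0495 → 3.05

3.05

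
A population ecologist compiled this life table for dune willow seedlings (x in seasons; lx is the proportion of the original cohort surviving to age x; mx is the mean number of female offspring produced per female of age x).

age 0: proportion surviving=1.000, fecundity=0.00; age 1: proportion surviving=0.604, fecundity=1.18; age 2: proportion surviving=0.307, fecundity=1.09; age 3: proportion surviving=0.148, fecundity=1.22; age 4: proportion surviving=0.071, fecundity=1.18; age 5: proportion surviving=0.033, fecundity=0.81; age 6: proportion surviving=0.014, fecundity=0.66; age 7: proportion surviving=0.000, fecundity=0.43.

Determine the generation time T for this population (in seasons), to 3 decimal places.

lx·mx: 0, 0.71272, 0.33463, 0.18056, 0.08378, 0.02673, 0.00924, 0 → R0 = 1.34766
x·lx·mx: 0, 0.71272, 0.66926, 0.54168, 0.33512, 0.13365, 0.05544, 0 → Σ = 2.44787
T = 2.44787 / 1.34766 = 1.816385… → 1.816

1.816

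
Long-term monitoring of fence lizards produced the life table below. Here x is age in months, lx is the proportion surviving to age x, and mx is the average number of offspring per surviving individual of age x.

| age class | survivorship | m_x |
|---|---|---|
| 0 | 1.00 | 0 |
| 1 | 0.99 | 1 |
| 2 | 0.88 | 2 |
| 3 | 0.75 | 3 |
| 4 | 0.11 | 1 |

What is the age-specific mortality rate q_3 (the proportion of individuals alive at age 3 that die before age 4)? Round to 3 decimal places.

0.853

q_3 = (l_3 − l_4) / l_3 = (0.75 − 0.11) / 0.75
     = 0.64 / 0.75 = 0.853333… → 0.853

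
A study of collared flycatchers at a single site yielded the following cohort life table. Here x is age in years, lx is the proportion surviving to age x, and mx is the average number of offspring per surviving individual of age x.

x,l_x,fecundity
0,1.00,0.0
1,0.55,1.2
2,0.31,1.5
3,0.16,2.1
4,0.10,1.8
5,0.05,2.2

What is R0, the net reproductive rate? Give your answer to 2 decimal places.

lx·mx by age: 0, 0.66, 0.465, 0.336, 0.18, 0.11
R0 = Σ lx·mx = 1.751 → 1.75

1.75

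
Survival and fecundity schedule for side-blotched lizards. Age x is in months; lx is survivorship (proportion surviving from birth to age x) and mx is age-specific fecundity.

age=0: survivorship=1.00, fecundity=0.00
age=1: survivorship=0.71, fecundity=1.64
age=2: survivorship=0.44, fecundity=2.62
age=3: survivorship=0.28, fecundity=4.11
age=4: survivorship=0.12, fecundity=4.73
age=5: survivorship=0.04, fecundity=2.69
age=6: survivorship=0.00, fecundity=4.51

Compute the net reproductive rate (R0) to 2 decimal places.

lx·mx by age: 0, 1.1644, 1.1528, 1.1508, 0.5676, 0.1076, 0
R0 = Σ lx·mx = 4.1432 → 4.14

4.14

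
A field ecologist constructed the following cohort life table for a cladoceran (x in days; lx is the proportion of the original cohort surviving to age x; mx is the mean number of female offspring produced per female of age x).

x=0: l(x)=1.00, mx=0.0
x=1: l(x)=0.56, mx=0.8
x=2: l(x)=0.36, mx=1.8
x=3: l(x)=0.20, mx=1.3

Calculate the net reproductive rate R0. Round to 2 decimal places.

lx·mx by age: 0, 0.448, 0.648, 0.26
R0 = Σ lx·mx = 1.356 → 1.36

1.36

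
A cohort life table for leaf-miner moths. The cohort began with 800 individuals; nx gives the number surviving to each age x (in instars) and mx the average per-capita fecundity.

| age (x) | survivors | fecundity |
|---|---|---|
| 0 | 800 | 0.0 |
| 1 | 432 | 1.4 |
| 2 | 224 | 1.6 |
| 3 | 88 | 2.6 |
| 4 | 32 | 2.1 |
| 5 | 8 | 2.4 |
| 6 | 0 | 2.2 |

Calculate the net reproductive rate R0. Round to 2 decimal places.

1.60

lx = nx/n0 = nx/800: 1, 0.54, 0.28, 0.11, 0.04, 0.01, 0
lx·mx by age: 0, 0.756, 0.448, 0.286, 0.084, 0.024, 0
R0 = Σ lx·mx = 1.598 → 1.60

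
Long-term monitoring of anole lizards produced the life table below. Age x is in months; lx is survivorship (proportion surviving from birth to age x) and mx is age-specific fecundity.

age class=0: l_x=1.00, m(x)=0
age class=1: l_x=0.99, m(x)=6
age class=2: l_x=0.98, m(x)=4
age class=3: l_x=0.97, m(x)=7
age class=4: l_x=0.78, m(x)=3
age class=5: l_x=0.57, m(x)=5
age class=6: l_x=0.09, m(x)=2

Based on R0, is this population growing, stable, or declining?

growing

R0 = Σ lx·mx = 0 + 5.94 + 3.92 + 6.79 + 2.34 + 2.85 + 0.18 = 22.02
R0 > 1, so the population is growing.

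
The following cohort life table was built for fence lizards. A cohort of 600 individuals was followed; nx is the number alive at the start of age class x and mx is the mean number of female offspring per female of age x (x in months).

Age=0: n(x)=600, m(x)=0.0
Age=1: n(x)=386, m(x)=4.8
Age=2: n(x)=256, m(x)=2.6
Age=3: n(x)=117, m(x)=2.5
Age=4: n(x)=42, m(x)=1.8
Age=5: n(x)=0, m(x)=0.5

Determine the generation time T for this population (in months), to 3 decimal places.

1.512

lx = nx/n0 = nx/600: 1, 0.64333…, 0.42667…, 0.195, 0.07, 0
lx·mx: 0, 3.088…, 1.109333…, 0.4875, 0.126, 0 → R0 = 4.810833…
x·lx·mx: 0, 3.088…, 2.218667…, 1.4625, 0.504, 0 → Σ = 7.273167…
T = 7.273167… / 4.810833… = 1.511831… → 1.512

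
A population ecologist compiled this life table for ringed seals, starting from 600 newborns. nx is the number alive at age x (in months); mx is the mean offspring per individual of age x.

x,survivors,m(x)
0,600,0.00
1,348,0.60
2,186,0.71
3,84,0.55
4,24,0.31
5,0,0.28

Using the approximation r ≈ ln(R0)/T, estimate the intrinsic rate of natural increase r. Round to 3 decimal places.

lx = nx/n0 = nx/600: 1, 0.58, 0.31, 0.14, 0.04, 0
R0 = Σ lx·mx = 0 + 0.348 + 0.2201 + 0.077 + 0.0124 + 0 = 0.6575
Σ x·lx·mx = 1.0688; T = 1.0688/0.6575 = 1.62555…
r ≈ ln(R0)/T = ln(0.6575)/1.62555… = -0.25795… → -0.258

-0.258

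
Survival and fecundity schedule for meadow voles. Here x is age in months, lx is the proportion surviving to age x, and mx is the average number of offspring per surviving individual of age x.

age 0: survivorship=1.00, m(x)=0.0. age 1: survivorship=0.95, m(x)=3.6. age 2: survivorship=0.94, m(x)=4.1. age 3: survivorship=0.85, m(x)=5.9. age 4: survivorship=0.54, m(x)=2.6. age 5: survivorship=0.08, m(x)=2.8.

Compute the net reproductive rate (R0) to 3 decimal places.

13.917

lx·mx by age: 0, 3.42, 3.854, 5.015, 1.404, 0.224
R0 = Σ lx·mx = 13.917 → 13.917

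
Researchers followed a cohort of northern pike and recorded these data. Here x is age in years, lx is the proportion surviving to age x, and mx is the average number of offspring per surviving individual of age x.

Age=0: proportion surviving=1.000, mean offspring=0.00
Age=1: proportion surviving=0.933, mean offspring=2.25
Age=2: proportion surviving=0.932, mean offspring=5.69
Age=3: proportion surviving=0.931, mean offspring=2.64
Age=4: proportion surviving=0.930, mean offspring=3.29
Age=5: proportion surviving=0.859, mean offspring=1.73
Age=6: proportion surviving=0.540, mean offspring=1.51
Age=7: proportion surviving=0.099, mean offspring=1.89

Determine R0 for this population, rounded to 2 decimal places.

lx·mx by age: 0, 2.09925, 5.30308, 2.45784, 3.0597, 1.48607, 0.8154, 0.18711
R0 = Σ lx·mx = 15.40845 → 15.41

15.41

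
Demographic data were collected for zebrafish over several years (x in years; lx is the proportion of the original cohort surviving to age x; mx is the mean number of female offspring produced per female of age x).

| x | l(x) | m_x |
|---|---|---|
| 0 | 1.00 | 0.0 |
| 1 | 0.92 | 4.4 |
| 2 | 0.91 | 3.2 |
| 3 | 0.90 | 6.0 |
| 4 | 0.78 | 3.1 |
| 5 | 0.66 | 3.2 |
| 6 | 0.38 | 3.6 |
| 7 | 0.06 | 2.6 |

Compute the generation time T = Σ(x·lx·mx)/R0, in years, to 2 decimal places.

lx·mx: 0, 4.048, 2.912, 5.4, 2.418, 2.112, 1.368, 0.156 → R0 = 18.414
x·lx·mx: 0, 4.048, 5.824, 16.2, 9.672, 10.56, 8.208, 1.092 → Σ = 55.604
T = 55.604 / 18.414 = 3.019659… → 3.02

3.02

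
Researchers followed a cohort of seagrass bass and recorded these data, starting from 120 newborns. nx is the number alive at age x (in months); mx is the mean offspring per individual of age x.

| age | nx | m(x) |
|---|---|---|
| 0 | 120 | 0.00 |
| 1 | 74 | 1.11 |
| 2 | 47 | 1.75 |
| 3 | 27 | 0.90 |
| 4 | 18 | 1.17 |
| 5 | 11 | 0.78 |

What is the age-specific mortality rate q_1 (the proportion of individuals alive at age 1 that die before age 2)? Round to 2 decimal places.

0.36

lx = nx/n0 = nx/120: 1, 0.61667…, 0.39167…, 0.225, 0.15, 0.09167…
q_1 = (l_1 − l_2) / l_1 = (0.616667… − 0.391667…) / 0.616667…
     = 0.225… / 0.616667… = 0.364865… → 0.36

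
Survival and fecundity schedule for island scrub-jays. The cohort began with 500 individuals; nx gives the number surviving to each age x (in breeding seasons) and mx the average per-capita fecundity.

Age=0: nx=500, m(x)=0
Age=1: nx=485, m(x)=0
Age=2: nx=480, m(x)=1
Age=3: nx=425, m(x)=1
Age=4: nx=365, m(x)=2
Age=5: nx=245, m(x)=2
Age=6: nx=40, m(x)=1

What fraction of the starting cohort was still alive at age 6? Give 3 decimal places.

l_6 = n_6/n_0 = 40/500 = 0.08 → 0.080

0.080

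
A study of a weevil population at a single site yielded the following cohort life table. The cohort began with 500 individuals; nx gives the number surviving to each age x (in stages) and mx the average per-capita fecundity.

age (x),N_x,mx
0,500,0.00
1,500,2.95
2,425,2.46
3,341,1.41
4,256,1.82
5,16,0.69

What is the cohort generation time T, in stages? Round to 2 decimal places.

lx = nx/n0 = nx/500: 1, 1, 0.85, 0.682, 0.512, 0.032
lx·mx: 0, 2.95, 2.091, 0.96162, 0.93184, 0.02208 → R0 = 6.95654
x·lx·mx: 0, 2.95, 4.182, 2.88486, 3.72736, 0.1104 → Σ = 13.85462
T = 13.85462 / 6.95654 = 1.991596… → 1.99

1.99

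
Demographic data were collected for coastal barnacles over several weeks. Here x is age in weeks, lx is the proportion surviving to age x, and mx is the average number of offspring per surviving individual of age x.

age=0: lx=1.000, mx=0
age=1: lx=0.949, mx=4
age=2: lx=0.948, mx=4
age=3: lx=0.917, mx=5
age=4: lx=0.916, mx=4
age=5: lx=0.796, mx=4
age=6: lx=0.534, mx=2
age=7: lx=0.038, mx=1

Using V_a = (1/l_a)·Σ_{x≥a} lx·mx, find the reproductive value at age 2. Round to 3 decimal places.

17.227

lx·mx for x ≥ 2: 3.792, 4.585, 3.664, 3.184, 1.068, 0.038 → sum = 16.331
V_2 = 16.331 / l_2 = 16.331 / 0.948 = 17.226793… → 17.227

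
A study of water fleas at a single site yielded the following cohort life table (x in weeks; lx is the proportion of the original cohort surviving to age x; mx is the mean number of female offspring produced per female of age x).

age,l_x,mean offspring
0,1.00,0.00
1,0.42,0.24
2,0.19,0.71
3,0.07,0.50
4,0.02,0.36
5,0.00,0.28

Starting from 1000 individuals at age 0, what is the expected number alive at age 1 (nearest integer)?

Expected survivors = N0 · l_1 = 1000 × 0.42 = 420 → 420

420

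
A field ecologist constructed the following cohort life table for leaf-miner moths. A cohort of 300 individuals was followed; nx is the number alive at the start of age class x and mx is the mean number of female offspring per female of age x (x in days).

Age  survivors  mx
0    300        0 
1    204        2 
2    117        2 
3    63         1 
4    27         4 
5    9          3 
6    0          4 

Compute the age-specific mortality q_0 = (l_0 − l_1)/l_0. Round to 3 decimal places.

lx = nx/n0 = nx/300: 1, 0.68, 0.39, 0.21, 0.09, 0.03, 0
q_0 = (l_0 − l_1) / l_0 = (1 − 0.68) / 1
     = 0.32 / 1 = 0.32 → 0.320

0.320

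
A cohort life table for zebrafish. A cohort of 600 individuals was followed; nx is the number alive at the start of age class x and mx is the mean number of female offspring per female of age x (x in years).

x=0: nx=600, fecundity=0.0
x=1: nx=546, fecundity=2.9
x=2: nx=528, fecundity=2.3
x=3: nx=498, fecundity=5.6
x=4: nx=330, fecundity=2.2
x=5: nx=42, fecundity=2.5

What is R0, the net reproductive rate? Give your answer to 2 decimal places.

lx = nx/n0 = nx/600: 1, 0.91, 0.88, 0.83, 0.55, 0.07
lx·mx by age: 0, 2.639, 2.024, 4.648, 1.21, 0.175
R0 = Σ lx·mx = 10.696 → 10.70

10.70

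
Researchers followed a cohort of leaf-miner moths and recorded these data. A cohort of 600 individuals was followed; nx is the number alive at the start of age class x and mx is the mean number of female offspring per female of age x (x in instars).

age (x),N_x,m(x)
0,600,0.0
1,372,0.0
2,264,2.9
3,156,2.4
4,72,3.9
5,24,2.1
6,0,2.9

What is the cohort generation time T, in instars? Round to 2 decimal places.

lx = nx/n0 = nx/600: 1, 0.62, 0.44, 0.26, 0.12, 0.04, 0
lx·mx: 0, 0, 1.276, 0.624, 0.468, 0.084, 0 → R0 = 2.452
x·lx·mx: 0, 0, 2.552, 1.872, 1.872, 0.42, 0 → Σ = 6.716
T = 6.716 / 2.452 = 2.738989… → 2.74

2.74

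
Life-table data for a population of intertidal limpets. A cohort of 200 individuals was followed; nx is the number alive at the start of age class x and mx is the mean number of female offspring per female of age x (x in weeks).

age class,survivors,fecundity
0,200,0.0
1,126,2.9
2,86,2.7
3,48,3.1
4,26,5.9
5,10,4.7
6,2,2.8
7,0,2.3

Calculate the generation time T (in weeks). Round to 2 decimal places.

lx = nx/n0 = nx/200: 1, 0.63, 0.43, 0.24, 0.13, 0.05, 0.01, 0
lx·mx: 0, 1.827, 1.161, 0.744, 0.767, 0.235, 0.028, 0 → R0 = 4.762
x·lx·mx: 0, 1.827, 2.322, 2.232, 3.068, 1.175, 0.168, 0 → Σ = 10.792
T = 10.792 / 4.762 = 2.266275… → 2.27

2.27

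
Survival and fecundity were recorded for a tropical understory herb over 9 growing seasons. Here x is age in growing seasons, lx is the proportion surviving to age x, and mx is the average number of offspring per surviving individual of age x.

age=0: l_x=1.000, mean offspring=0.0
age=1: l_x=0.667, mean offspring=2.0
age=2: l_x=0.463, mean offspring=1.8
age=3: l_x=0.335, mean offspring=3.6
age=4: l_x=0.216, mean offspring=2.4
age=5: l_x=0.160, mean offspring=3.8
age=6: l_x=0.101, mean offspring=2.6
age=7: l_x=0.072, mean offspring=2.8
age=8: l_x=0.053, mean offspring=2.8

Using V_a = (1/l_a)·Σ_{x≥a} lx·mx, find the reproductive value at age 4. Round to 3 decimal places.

lx·mx for x ≥ 4: 0.5184, 0.608, 0.2626, 0.2016, 0.1484 → sum = 1.739
V_4 = 1.739 / l_4 = 1.739 / 0.216 = 8.050926… → 8.051

8.051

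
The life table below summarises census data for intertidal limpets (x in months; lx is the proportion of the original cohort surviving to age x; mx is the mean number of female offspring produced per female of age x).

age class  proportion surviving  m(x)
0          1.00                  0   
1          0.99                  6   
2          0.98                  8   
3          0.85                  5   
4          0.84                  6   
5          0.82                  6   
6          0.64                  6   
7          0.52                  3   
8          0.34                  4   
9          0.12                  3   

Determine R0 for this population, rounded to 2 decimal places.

lx·mx by age: 0, 5.94, 7.84, 4.25, 5.04, 4.92, 3.84, 1.56, 1.36, 0.36
R0 = Σ lx·mx = 35.11 → 35.11

35.11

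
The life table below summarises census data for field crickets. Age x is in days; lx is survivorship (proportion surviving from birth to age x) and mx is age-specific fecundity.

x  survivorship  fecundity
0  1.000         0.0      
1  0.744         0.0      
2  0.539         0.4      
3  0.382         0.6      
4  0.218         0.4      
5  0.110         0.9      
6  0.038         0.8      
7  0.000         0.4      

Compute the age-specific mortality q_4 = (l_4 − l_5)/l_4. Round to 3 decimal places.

q_4 = (l_4 − l_5) / l_4 = (0.218 − 0.11) / 0.218
     = 0.108 / 0.218 = 0.495413… → 0.495

0.495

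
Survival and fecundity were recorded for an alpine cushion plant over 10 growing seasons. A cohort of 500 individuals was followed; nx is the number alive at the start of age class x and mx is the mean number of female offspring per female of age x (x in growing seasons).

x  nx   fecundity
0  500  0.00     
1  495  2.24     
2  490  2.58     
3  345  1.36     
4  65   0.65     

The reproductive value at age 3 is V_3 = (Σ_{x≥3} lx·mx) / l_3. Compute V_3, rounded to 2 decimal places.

1.48

lx = nx/n0 = nx/500: 1, 0.99, 0.98, 0.69, 0.13
lx·mx for x ≥ 3: 0.9384, 0.0845 → sum = 1.0229
V_3 = 1.0229 / l_3 = 1.0229 / 0.69 = 1.482464… → 1.48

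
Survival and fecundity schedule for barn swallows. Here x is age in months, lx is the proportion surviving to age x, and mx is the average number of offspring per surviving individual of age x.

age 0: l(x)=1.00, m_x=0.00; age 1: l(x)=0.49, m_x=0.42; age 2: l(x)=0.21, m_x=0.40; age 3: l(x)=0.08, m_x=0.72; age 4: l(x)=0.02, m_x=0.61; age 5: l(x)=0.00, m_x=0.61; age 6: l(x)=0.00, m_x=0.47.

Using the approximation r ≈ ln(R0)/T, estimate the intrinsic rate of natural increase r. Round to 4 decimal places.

-0.6177

R0 = Σ lx·mx = 0 + 0.2058 + 0.084 + 0.0576 + 0.0122 + 0 + 0 = 0.3596
Σ x·lx·mx = 0.5954; T = 0.5954/0.3596 = 1.65573…
r ≈ ln(R0)/T = ln(0.3596)/1.65573… = -0.617712… → -0.6177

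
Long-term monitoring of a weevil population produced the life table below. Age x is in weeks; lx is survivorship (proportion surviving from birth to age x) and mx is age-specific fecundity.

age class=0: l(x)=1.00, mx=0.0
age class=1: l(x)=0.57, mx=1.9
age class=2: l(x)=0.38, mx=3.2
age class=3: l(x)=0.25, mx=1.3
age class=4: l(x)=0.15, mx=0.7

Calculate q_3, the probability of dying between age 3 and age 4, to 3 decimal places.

q_3 = (l_3 − l_4) / l_3 = (0.25 − 0.15) / 0.25
     = 0.1 / 0.25 = 0.4 → 0.400

0.400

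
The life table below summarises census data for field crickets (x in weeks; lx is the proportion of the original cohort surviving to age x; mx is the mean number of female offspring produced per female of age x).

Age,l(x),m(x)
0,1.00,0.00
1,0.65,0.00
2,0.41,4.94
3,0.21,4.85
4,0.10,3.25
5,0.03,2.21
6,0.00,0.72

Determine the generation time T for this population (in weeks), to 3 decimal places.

lx·mx: 0, 0, 2.0254, 1.0185, 0.325, 0.0663, 0 → R0 = 3.4352
x·lx·mx: 0, 0, 4.0508, 3.0555, 1.3, 0.3315, 0 → Σ = 8.7378
T = 8.7378 / 3.4352 = 2.543607… → 2.544

2.544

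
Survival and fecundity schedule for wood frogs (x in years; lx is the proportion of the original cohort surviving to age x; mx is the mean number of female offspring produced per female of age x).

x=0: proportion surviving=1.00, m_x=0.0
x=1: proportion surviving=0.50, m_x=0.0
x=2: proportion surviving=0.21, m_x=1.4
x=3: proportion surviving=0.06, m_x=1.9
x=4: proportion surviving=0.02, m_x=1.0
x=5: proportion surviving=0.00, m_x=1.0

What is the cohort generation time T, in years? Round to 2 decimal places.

2.36

lx·mx: 0, 0, 0.294, 0.114, 0.02, 0 → R0 = 0.428
x·lx·mx: 0, 0, 0.588, 0.342, 0.08, 0 → Σ = 1.01
T = 1.01 / 0.428 = 2.359813… → 2.36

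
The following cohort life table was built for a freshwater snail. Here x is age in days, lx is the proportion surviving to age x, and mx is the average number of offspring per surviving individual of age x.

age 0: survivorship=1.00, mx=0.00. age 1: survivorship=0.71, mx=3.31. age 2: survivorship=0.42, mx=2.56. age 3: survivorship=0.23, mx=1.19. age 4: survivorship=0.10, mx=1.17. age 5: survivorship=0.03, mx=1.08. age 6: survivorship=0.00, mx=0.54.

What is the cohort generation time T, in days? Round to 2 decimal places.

lx·mx: 0, 2.3501, 1.0752, 0.2737, 0.117, 0.0324, 0 → R0 = 3.8484
x·lx·mx: 0, 2.3501, 2.1504, 0.8211, 0.468, 0.162, 0 → Σ = 5.9516
T = 5.9516 / 3.8484 = 1.546513… → 1.55

1.55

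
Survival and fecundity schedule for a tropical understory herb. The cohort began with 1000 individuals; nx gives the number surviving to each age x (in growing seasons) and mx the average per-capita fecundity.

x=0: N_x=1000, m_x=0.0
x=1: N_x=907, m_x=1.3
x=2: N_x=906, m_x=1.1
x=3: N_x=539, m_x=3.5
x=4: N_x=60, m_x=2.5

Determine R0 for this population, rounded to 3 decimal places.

4.212

lx = nx/n0 = nx/1000: 1, 0.907, 0.906, 0.539, 0.06
lx·mx by age: 0, 1.1791, 0.9966, 1.8865, 0.15
R0 = Σ lx·mx = 4.2122 → 4.212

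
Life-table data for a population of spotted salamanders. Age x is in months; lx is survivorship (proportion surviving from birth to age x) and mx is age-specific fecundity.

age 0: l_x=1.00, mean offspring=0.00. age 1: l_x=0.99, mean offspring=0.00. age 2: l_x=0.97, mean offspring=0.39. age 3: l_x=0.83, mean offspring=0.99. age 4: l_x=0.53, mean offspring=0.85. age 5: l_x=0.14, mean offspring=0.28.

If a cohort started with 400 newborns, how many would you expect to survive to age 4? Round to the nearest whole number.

Expected survivors = N0 · l_4 = 400 × 0.53 = 212 → 212

212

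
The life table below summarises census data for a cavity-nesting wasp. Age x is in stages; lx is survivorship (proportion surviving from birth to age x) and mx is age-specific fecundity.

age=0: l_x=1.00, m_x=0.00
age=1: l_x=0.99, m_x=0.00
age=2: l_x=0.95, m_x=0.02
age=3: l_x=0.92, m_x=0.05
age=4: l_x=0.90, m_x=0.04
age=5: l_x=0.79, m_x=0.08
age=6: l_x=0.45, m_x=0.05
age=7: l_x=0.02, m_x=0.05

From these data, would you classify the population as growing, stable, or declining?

R0 = Σ lx·mx = 0 + 0 + 0.019 + 0.046 + 0.036 + 0.0632 + 0.0225 + 0.001 = 0.1877
R0 < 1, so the population is declining.

declining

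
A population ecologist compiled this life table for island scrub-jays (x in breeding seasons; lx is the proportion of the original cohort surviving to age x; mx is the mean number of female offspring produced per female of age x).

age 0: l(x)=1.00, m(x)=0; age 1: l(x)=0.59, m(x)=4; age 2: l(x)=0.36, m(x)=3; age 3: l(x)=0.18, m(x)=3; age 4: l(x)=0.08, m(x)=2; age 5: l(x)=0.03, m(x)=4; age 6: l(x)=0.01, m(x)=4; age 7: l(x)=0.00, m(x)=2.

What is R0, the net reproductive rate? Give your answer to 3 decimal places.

4.300

lx·mx by age: 0, 2.36, 1.08, 0.54, 0.16, 0.12, 0.04, 0
R0 = Σ lx·mx = 4.3 → 4.300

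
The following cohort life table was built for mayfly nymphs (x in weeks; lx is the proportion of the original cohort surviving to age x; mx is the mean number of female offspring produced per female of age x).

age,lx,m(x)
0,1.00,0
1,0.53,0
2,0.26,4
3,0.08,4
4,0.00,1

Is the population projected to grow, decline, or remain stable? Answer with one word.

R0 = Σ lx·mx = 0 + 0 + 1.04 + 0.32 + 0 = 1.36
R0 > 1, so the population is growing.

growing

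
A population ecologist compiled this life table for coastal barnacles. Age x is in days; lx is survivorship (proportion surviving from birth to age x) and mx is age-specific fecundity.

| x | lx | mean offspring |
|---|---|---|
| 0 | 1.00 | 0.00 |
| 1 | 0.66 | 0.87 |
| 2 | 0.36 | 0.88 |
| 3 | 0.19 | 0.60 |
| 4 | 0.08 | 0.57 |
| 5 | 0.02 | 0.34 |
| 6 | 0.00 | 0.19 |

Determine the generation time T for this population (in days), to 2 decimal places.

1.67

lx·mx: 0, 0.5742, 0.3168, 0.114, 0.0456, 0.0068, 0 → R0 = 1.0574
x·lx·mx: 0, 0.5742, 0.6336, 0.342, 0.1824, 0.034, 0 → Σ = 1.7662
T = 1.7662 / 1.0574 = 1.670323… → 1.67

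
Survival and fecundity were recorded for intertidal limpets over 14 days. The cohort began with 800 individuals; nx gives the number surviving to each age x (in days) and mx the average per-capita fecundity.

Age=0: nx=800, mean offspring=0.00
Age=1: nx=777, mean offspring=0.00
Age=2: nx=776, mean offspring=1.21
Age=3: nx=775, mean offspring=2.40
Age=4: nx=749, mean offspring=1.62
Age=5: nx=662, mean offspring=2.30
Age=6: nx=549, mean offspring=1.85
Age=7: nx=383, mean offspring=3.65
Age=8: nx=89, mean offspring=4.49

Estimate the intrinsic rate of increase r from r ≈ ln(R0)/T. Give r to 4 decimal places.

0.5020

lx = nx/n0 = nx/800: 1, 0.97125, 0.97, 0.96875, 0.93625, 0.8275, 0.68625, 0.47875, 0.11125
R0 = Σ lx·mx = 0 + 0 + 1.1737 + 2.325… + 1.51673… + 1.90325… + 1.26956… + 1.74744… + 0.49951… = 10.435188…
Σ x·lx·mx = 48.751088…; T = 48.751088…/10.435188… = 4.6718…
r ≈ ln(R0)/T = ln(10.435188…)/4.6718… = 0.501987… → 0.5020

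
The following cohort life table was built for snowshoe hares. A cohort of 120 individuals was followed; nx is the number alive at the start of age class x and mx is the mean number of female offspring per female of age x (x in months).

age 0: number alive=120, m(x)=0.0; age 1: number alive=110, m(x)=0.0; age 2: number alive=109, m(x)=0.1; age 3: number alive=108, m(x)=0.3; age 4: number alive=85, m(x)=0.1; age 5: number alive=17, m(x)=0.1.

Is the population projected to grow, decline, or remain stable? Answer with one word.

lx = nx/n0 = nx/120: 1, 0.91667…, 0.90833…, 0.9, 0.70833…, 0.14167…
R0 = Σ lx·mx = 0 + 0 + 0.090833… + 0.27 + 0.070833… + 0.014167… = 0.445833…
R0 < 1, so the population is declining.

declining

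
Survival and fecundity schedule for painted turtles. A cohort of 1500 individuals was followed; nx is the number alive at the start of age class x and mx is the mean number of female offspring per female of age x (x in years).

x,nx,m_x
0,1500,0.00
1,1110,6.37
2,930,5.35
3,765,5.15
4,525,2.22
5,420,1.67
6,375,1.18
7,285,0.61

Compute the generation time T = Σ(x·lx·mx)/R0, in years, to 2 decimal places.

lx = nx/n0 = nx/1500: 1, 0.74, 0.62, 0.51, 0.35, 0.28, 0.25, 0.19
lx·mx: 0, 4.7138, 3.317, 2.6265, 0.777, 0.4676, 0.295, 0.1159 → R0 = 12.3128
x·lx·mx: 0, 4.7138, 6.634, 7.8795, 3.108, 2.338, 1.77, 0.8113 → Σ = 27.2546
T = 27.2546 / 12.3128 = 2.213518… → 2.21

2.21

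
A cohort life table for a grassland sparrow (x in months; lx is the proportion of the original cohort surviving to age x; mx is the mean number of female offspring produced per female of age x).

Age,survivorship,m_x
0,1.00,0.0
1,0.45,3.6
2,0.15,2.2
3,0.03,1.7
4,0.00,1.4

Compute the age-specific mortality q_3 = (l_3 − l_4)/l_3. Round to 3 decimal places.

q_3 = (l_3 − l_4) / l_3 = (0.03 − 0) / 0.03
     = 0.03 / 0.03 = 1 → 1.000

1.000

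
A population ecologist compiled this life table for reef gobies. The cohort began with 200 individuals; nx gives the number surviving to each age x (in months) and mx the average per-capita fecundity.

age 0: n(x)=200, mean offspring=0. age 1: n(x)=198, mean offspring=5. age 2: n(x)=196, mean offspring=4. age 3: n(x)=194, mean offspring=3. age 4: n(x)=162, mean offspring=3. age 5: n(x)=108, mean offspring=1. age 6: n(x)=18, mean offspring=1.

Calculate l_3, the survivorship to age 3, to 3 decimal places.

0.970

l_3 = n_3/n_0 = 194/200 = 0.97 → 0.970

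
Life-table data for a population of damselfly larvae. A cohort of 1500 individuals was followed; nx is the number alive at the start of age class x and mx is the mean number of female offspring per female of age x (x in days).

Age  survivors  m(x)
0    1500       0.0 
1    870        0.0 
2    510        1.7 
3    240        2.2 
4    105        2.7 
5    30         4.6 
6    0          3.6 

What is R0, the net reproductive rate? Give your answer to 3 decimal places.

lx = nx/n0 = nx/1500: 1, 0.58, 0.34, 0.16, 0.07, 0.02, 0
lx·mx by age: 0, 0, 0.578, 0.352, 0.189, 0.092, 0
R0 = Σ lx·mx = 1.211 → 1.211

1.211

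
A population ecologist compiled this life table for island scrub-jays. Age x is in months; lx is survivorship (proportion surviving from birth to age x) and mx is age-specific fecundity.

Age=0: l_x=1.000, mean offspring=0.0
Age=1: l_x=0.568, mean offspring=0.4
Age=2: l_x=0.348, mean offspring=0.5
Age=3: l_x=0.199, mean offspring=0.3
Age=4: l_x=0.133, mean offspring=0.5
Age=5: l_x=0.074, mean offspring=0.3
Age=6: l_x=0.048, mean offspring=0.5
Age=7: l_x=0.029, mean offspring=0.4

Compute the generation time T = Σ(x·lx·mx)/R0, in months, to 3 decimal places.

lx·mx: 0, 0.2272, 0.174, 0.0597, 0.0665, 0.0222, 0.024, 0.0116 → R0 = 0.5852
x·lx·mx: 0, 0.2272, 0.348, 0.1791, 0.266, 0.111, 0.144, 0.0812 → Σ = 1.3565
T = 1.3565 / 0.5852 = 2.318011… → 2.318

2.318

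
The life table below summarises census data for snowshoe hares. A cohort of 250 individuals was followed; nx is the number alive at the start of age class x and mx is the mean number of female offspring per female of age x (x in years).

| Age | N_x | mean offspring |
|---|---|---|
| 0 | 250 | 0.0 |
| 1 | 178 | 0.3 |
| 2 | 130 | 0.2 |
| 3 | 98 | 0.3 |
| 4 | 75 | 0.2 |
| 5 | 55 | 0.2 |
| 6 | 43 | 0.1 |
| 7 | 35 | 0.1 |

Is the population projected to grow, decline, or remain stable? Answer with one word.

lx = nx/n0 = nx/250: 1, 0.712, 0.52, 0.392, 0.3, 0.22, 0.172, 0.14
R0 = Σ lx·mx = 0 + 0.2136 + 0.104 + 0.1176 + 0.06 + 0.044 + 0.0172 + 0.014 = 0.5704
R0 < 1, so the population is declining.

declining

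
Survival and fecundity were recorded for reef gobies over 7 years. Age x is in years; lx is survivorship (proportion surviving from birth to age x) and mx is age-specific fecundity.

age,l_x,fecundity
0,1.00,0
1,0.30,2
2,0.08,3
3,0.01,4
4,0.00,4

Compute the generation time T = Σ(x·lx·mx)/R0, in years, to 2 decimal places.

1.36

lx·mx: 0, 0.6, 0.24, 0.04, 0 → R0 = 0.88
x·lx·mx: 0, 0.6, 0.48, 0.12, 0 → Σ = 1.2
T = 1.2 / 0.88 = 1.363636… → 1.36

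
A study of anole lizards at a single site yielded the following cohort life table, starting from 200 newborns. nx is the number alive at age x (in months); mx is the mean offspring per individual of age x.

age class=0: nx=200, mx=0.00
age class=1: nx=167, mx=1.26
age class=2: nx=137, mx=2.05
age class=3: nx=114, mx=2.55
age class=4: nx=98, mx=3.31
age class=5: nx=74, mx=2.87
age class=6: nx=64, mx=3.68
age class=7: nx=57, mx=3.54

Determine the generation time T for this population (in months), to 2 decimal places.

lx = nx/n0 = nx/200: 1, 0.835, 0.685, 0.57, 0.49, 0.37, 0.32, 0.285
lx·mx: 0, 1.0521, 1.40425, 1.4535, 1.6219, 1.0619, 1.1776, 1.0089 → R0 = 8.78015
x·lx·mx: 0, 1.0521, 2.8085, 4.3605, 6.4876, 5.3095, 7.0656, 7.0623 → Σ = 34.1461
T = 34.1461 / 8.78015 = 3.889011… → 3.89

3.89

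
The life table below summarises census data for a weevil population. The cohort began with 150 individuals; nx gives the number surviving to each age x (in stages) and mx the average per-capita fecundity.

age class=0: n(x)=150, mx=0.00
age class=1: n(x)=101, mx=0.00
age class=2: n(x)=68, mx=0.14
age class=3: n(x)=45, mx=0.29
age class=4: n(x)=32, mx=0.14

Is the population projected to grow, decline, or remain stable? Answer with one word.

lx = nx/n0 = nx/150: 1, 0.67333…, 0.45333…, 0.3, 0.21333…
R0 = Σ lx·mx = 0 + 0 + 0.063467… + 0.087 + 0.029867… = 0.180333…
R0 < 1, so the population is declining.

declining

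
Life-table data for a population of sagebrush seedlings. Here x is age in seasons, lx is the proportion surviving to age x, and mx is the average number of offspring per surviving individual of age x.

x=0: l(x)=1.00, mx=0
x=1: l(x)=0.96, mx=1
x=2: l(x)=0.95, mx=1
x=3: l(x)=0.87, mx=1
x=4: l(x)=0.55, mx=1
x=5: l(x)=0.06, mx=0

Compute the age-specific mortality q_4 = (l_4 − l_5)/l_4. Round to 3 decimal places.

0.891

q_4 = (l_4 − l_5) / l_4 = (0.55 − 0.06) / 0.55
     = 0.49 / 0.55 = 0.890909… → 0.891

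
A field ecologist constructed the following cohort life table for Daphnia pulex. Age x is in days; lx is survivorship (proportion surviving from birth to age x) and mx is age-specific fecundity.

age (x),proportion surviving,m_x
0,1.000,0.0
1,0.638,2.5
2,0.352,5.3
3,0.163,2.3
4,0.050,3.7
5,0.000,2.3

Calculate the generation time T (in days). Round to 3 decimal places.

lx·mx: 0, 1.595, 1.8656, 0.3749, 0.185, 0 → R0 = 4.0205
x·lx·mx: 0, 1.595, 3.7312, 1.1247, 0.74, 0 → Σ = 7.1909
T = 7.1909 / 4.0205 = 1.788559… → 1.789

1.789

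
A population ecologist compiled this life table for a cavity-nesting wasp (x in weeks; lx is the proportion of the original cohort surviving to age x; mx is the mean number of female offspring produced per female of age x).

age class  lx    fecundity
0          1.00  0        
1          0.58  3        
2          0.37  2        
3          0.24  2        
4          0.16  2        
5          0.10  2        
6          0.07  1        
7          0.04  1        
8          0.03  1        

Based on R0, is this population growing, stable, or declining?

growing

R0 = Σ lx·mx = 0 + 1.74 + 0.74 + 0.48 + 0.32 + 0.2 + 0.07 + 0.04 + 0.03 = 3.62
R0 > 1, so the population is growing.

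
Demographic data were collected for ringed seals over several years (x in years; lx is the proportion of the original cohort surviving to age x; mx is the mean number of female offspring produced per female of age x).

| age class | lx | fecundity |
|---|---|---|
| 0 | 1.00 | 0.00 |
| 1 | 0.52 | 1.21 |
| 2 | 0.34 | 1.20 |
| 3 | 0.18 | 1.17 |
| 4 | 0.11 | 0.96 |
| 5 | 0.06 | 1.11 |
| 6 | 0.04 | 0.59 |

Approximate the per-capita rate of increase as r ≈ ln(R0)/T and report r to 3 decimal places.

R0 = Σ lx·mx = 0 + 0.6292 + 0.408 + 0.2106 + 0.1056 + 0.0666 + 0.0236 = 1.4436
Σ x·lx·mx = 2.974; T = 2.974/1.4436 = 2.06013…
r ≈ ln(R0)/T = ln(1.4436)/2.06013… = 0.17821… → 0.178

0.178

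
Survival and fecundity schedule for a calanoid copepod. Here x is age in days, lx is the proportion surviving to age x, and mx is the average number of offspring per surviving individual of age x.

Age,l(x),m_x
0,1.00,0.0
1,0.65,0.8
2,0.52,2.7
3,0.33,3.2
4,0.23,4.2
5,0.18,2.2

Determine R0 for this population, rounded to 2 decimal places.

4.34

lx·mx by age: 0, 0.52, 1.404, 1.056, 0.966, 0.396
R0 = Σ lx·mx = 4.342 → 4.34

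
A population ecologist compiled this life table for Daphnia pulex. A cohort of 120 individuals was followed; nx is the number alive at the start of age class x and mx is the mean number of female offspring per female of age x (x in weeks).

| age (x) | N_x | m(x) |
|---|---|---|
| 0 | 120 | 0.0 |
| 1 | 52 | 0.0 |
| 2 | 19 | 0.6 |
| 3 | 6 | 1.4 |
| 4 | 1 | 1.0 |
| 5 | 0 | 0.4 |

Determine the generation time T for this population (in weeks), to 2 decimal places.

2.50

lx = nx/n0 = nx/120: 1, 0.43333…, 0.15833…, 0.05, 0.00833…, 0
lx·mx: 0, 0, 0.095…, 0.07, 0.008333…, 0 → R0 = 0.173333…
x·lx·mx: 0, 0, 0.19…, 0.21, 0.033333…, 0 → Σ = 0.433333…
T = 0.433333… / 0.173333… = 2.5… → 2.50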